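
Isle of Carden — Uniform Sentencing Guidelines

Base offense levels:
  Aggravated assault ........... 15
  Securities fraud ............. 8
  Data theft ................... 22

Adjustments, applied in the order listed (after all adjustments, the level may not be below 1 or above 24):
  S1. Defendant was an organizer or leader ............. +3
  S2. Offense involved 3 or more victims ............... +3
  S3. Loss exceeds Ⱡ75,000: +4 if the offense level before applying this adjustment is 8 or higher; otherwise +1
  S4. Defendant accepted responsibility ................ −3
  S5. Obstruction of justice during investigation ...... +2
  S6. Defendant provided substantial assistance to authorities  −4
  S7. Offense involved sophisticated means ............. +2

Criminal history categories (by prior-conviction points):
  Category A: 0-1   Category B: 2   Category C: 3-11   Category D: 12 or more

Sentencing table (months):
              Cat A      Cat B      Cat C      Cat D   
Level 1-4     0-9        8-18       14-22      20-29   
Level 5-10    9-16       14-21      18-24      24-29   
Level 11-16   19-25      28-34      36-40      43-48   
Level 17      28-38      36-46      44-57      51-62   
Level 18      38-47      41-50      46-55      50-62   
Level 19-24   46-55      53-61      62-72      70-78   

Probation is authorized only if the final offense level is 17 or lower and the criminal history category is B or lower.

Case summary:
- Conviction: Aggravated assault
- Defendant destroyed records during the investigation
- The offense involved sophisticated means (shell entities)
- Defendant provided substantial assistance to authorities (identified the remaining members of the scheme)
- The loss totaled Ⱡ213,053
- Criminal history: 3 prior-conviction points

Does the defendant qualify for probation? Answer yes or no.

No

Base offense level for aggravated assault: 15.
S2 does not apply.
S3 applies (level before this adjustment is 15 ≥ 8, so +4): 15 + 4 = 19.
S5 applies: 19 + 2 = 21.
S6 applies: 21 − 4 = 17.
S7 applies: 17 + 2 = 19.
Final offense level: 19.
Criminal history: 3 prior points → Category C (3-11).
Level 19 falls in the 19-24 band.
Grid: Level 19-24 × Category C = 62-72 months.
Probation check: level 19 > 17 and category C > B → not eligible.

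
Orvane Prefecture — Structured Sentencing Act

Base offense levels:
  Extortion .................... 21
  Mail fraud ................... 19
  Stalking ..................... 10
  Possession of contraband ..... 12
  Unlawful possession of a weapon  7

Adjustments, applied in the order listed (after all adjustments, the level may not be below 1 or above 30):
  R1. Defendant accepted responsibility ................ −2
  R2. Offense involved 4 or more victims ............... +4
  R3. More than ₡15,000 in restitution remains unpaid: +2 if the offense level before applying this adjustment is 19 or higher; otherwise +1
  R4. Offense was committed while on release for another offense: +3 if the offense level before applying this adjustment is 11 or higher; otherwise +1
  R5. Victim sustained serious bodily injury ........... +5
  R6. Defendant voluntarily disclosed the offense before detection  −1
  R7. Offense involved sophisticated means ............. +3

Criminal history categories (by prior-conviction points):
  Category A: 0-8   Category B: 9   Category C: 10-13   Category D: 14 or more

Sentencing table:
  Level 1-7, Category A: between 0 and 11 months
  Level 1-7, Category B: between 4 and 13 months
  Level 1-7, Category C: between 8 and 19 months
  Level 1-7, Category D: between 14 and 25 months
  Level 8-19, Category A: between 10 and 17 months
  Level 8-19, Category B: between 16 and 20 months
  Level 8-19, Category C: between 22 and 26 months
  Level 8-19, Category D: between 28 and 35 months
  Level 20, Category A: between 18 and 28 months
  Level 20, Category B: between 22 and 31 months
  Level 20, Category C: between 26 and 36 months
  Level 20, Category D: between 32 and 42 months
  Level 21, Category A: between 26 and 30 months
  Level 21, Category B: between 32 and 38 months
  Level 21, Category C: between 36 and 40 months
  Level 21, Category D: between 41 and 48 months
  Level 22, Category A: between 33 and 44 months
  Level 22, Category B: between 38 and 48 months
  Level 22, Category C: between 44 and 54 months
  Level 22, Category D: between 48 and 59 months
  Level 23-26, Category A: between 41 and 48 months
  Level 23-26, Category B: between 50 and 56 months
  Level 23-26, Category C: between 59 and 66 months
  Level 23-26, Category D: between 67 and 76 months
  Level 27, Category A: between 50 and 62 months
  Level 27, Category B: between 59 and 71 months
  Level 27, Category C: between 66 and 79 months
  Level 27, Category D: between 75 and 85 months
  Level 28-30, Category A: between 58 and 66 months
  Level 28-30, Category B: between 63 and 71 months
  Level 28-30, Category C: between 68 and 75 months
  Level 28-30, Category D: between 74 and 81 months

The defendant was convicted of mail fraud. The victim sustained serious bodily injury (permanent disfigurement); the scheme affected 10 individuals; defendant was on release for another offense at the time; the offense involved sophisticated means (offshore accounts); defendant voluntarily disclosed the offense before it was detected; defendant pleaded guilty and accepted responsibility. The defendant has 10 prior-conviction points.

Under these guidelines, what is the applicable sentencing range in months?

Base offense level for mail fraud: 19.
R1 applies: 19 − 2 = 17.
R2 applies: 17 + 4 = 21.
R3 does not apply.
R4 applies (level before this adjustment is 21 ≥ 11, so +3): 21 + 3 = 24.
R5 applies: 24 + 5 = 29.
R6 applies: 29 − 1 = 28.
R7 applies: 28 + 3 = 31.
Level 31 exceeds the maximum of 30; capped at 30.
Final offense level: 30.
Criminal history: 10 prior points → Category C (10-13).
Level 30 falls in the 28-30 band.
Grid: Level 28-30 × Category C = 68-75 months.

68-75 months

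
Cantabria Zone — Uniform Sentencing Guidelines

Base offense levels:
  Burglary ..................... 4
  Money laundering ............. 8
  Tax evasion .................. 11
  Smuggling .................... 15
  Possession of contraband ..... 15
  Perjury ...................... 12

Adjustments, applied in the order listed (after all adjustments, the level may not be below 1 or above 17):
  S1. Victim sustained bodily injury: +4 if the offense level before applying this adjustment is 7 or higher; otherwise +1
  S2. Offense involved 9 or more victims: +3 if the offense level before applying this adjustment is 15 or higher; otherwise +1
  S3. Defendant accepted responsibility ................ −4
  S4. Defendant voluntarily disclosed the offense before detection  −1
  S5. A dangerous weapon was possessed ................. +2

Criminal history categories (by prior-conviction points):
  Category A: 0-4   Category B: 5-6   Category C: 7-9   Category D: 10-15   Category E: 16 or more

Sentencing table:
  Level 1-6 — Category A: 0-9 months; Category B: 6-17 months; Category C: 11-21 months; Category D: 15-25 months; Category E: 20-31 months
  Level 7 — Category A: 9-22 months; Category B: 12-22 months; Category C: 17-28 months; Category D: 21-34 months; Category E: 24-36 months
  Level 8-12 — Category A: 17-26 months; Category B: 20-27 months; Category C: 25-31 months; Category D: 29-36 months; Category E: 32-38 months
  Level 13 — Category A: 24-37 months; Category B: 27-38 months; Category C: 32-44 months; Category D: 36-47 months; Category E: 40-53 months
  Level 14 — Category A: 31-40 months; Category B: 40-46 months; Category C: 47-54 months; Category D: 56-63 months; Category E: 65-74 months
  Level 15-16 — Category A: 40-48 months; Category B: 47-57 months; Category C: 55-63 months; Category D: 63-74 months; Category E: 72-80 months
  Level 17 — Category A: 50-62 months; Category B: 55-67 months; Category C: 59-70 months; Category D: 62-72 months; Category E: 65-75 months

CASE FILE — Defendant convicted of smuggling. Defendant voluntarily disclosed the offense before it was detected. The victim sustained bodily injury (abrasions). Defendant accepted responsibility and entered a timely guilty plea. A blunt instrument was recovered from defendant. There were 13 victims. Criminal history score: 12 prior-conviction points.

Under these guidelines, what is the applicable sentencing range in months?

Base offense level for smuggling: 15.
S1 applies (level before this adjustment is 15 ≥ 7, so +4): 15 + 4 = 19.
S2 applies (level before this adjustment is 19 ≥ 15, so +3): 19 + 3 = 22.
S3 applies: 22 − 4 = 18.
S4 applies: 18 − 1 = 17.
S5 applies: 17 + 2 = 19.
Level 19 exceeds the maximum of 17; capped at 17.
Final offense level: 17.
Criminal history: 12 prior points → Category D (10-15).
Level 17 falls in the 17 band.
Grid: Level 17 × Category D = 62-72 months.

62-72 months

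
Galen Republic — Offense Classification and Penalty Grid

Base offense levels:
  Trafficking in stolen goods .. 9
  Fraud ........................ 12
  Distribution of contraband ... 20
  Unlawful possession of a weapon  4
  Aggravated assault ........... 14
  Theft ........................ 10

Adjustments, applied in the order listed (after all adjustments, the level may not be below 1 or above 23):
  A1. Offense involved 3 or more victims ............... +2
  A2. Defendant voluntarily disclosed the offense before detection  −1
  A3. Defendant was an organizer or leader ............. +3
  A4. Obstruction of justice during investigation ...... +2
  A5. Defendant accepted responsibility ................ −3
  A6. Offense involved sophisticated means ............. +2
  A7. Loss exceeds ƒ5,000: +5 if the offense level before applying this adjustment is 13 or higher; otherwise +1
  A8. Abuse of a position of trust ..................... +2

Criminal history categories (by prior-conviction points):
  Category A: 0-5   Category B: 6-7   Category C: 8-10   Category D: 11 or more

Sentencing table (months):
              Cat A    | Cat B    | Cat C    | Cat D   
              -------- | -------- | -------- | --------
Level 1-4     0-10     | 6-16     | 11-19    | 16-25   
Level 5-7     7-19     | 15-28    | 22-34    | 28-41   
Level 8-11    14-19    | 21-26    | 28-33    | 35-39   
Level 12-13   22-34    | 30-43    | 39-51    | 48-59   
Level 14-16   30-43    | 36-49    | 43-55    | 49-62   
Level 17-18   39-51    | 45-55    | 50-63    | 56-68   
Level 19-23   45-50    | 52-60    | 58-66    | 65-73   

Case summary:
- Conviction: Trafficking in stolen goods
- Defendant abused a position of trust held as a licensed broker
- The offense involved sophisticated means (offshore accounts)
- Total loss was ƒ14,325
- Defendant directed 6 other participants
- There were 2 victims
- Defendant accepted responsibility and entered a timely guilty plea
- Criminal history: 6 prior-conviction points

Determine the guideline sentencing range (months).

36-49 months

Base offense level for trafficking in stolen goods: 9.
A1 does not apply.
A2 does not apply.
A3 applies: 9 + 3 = 12.
A4 does not apply.
A5 applies: 12 − 3 = 9.
A6 applies: 9 + 2 = 11.
A7 applies (level before this adjustment is 11 < 13, so +1): 11 + 1 = 12.
A8 applies: 12 + 2 = 14.
Final offense level: 14.
Criminal history: 6 prior points → Category B (6-7).
Level 14 falls in the 14-16 band.
Grid: Level 14-16 × Category B = 36-49 months.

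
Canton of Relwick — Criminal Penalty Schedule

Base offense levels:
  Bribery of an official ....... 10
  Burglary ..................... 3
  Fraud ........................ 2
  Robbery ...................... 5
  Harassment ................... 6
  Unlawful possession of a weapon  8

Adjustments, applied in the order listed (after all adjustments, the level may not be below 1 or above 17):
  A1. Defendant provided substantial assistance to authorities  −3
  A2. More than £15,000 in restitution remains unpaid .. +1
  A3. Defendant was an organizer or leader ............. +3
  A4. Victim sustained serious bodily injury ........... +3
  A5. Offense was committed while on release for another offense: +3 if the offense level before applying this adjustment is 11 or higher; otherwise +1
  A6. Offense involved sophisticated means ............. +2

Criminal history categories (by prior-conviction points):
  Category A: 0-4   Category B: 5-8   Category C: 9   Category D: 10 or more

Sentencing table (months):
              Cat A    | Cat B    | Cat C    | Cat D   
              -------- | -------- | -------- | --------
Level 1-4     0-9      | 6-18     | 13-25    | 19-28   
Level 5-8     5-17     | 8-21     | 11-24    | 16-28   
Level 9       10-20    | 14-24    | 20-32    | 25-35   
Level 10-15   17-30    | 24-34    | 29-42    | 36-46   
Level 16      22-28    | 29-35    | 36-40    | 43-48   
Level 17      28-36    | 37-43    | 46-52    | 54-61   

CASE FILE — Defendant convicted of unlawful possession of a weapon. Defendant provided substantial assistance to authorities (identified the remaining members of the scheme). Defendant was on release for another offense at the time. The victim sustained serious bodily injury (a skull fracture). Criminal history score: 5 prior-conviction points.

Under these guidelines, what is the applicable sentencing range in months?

14-24 months

Base offense level for unlawful possession of a weapon: 8.
A1 applies: 8 − 3 = 5.
A2 does not apply.
A3 does not apply.
A4 applies: 5 + 3 = 8.
A5 applies (level before this adjustment is 8 < 11, so +1): 8 + 1 = 9.
Final offense level: 9.
Criminal history: 5 prior points → Category B (5-8).
Level 9 falls in the 9 band.
Grid: Level 9 × Category B = 14-24 months.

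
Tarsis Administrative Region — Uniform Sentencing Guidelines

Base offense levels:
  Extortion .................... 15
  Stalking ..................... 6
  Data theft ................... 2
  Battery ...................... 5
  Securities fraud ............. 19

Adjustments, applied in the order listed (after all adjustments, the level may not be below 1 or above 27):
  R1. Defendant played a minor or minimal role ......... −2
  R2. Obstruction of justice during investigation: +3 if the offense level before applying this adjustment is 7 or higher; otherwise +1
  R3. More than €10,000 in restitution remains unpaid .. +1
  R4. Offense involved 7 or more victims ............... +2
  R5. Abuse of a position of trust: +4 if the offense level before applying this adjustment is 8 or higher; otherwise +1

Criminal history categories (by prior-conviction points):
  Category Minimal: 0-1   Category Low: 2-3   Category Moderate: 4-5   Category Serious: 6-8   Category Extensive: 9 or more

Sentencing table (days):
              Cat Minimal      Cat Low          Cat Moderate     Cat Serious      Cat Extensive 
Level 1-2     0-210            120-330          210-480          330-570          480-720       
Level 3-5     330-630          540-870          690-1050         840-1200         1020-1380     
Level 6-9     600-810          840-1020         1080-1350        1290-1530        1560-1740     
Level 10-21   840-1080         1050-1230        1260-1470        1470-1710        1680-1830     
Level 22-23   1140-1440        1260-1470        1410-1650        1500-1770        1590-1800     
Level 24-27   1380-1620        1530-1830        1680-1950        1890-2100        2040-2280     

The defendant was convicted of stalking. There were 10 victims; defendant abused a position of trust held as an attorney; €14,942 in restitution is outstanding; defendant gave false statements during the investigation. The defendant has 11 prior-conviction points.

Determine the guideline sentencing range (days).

1680-1830 days

Base offense level for stalking: 6.
R1 does not apply.
R2 applies (level before this adjustment is 6 < 7, so +1): 6 + 1 = 7.
R3 applies: 7 + 1 = 8.
R4 applies: 8 + 2 = 10.
R5 applies (level before this adjustment is 10 ≥ 8, so +4): 10 + 4 = 14.
Final offense level: 14.
Criminal history: 11 prior points → Category Extensive (9+).
Level 14 falls in the 10-21 band.
Grid: Level 10-21 × Category Extensive = 1680-1830 days.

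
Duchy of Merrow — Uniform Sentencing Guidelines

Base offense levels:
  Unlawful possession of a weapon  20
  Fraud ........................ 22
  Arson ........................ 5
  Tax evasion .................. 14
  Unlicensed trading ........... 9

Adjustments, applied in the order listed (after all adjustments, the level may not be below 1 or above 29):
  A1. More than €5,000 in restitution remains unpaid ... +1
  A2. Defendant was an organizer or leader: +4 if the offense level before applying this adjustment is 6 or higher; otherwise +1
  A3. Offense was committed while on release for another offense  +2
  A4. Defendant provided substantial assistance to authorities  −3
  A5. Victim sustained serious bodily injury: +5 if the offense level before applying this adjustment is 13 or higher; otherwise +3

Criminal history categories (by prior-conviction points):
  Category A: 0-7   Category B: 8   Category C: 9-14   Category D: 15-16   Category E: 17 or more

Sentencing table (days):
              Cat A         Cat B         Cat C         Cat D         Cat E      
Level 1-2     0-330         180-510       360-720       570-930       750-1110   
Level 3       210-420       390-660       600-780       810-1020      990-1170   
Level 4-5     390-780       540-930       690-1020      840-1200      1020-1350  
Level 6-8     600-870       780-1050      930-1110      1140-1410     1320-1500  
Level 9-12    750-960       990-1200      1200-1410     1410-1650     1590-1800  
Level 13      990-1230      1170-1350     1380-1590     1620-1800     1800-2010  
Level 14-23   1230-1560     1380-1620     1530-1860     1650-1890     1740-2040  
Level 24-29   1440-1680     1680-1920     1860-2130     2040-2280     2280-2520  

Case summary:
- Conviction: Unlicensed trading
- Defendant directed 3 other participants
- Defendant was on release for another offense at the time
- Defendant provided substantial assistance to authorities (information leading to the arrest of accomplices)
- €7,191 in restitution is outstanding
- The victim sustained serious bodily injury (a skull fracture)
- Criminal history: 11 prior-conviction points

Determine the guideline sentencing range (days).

Base offense level for unlicensed trading: 9.
A1 applies: 9 + 1 = 10.
A2 applies (level before this adjustment is 10 ≥ 6, so +4): 10 + 4 = 14.
A3 applies: 14 + 2 = 16.
A4 applies: 16 − 3 = 13.
A5 applies (level before this adjustment is 13 ≥ 13, so +5): 13 + 5 = 18.
Final offense level: 18.
Criminal history: 11 prior points → Category C (9-14).
Level 18 falls in the 14-23 band.
Grid: Level 14-23 × Category C = 1530-1860 days.

1530-1860 days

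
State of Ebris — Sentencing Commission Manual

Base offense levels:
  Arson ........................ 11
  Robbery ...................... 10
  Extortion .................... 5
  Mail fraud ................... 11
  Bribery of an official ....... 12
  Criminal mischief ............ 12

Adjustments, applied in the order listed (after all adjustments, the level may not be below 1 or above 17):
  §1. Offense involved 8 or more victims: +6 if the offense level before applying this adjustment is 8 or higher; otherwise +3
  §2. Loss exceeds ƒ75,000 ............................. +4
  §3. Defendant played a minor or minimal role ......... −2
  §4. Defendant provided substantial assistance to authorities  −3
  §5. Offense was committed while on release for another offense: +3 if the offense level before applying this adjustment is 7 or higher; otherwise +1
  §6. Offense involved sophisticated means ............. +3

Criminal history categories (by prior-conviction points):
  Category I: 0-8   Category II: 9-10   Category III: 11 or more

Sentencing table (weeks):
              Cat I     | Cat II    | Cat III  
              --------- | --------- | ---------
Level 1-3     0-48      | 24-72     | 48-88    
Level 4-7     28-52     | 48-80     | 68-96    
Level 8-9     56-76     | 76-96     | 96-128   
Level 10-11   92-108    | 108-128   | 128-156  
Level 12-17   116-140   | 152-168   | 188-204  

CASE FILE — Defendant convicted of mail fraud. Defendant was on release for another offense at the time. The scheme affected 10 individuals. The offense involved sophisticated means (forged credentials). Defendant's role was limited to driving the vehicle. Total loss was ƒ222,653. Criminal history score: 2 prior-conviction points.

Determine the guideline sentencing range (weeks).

116-140 weeks

Base offense level for mail fraud: 11.
§1 applies (level before this adjustment is 11 ≥ 8, so +6): 11 + 6 = 17.
§2 applies: 17 + 4 = 21.
§3 applies: 21 − 2 = 19.
§5 applies (level before this adjustment is 19 ≥ 7, so +3): 19 + 3 = 22.
§6 applies: 22 + 3 = 25.
Level 25 exceeds the maximum of 17; capped at 17.
Final offense level: 17.
Criminal history: 2 prior points → Category I (0-8).
Level 17 falls in the 12-17 band.
Grid: Level 12-17 × Category I = 116-140 weeks.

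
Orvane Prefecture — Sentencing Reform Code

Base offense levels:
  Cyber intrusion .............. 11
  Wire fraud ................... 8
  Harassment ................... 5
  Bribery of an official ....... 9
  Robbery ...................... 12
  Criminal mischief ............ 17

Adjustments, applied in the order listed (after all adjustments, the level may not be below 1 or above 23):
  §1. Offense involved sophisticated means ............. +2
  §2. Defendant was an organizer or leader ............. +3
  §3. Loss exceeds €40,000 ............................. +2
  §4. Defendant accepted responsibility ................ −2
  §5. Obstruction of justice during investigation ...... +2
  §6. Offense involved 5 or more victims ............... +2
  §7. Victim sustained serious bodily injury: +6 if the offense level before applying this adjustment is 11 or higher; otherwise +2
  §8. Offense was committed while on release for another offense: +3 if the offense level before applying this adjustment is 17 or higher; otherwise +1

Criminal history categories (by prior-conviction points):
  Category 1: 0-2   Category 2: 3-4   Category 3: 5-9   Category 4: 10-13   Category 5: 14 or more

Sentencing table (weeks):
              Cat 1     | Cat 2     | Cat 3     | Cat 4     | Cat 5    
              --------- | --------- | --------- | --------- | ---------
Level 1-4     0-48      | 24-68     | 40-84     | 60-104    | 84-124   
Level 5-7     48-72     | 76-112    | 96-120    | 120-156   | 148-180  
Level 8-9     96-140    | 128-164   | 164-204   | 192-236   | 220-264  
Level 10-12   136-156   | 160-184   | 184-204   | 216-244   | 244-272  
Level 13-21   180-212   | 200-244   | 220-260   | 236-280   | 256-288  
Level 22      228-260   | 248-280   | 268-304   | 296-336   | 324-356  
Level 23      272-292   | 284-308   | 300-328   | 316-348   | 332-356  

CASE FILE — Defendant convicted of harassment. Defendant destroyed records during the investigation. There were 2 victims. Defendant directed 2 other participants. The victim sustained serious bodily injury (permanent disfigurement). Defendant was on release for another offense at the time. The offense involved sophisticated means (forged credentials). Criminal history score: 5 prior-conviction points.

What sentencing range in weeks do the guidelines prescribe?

Base offense level for harassment: 5.
§1 applies: 5 + 2 = 7.
§2 applies: 7 + 3 = 10.
§5 applies: 10 + 2 = 12.
§6 does not apply.
§7 applies (level before this adjustment is 12 ≥ 11, so +6): 12 + 6 = 18.
§8 applies (level before this adjustment is 18 ≥ 17, so +3): 18 + 3 = 21.
Final offense level: 21.
Criminal history: 5 prior points → Category 3 (5-9).
Level 21 falls in the 13-21 band.
Grid: Level 13-21 × Category 3 = 220-260 weeks.

220-260 weeks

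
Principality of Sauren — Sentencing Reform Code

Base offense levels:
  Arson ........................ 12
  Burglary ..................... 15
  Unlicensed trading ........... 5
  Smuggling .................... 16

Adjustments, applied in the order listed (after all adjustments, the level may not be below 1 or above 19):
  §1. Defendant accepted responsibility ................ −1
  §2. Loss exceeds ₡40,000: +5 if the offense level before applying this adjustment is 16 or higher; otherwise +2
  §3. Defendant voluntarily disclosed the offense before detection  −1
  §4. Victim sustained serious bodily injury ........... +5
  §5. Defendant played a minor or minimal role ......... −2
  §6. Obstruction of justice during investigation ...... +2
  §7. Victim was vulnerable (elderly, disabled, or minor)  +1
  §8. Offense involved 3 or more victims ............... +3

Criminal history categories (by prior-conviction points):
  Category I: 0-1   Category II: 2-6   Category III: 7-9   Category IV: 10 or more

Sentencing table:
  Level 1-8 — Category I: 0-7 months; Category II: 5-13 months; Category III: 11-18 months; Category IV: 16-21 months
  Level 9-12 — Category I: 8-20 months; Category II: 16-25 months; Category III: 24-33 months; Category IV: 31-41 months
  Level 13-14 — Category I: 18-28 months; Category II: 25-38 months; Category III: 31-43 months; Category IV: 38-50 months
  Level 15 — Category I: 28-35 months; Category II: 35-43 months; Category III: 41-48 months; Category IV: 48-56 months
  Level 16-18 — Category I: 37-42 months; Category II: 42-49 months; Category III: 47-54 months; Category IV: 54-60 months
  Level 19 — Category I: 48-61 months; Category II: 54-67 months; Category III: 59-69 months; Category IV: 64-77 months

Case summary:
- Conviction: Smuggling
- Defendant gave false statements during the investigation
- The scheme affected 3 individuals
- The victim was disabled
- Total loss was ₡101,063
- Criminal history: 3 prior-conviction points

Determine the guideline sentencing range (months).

54-67 months

Base offense level for smuggling: 16.
§2 applies (level before this adjustment is 16 ≥ 16, so +5): 16 + 5 = 21.
§4 does not apply.
§5 does not apply.
§6 applies: 21 + 2 = 23.
§7 applies: 23 + 1 = 24.
§8 applies: 24 + 3 = 27.
Level 27 exceeds the maximum of 19; capped at 19.
Final offense level: 19.
Criminal history: 3 prior points → Category II (2-6).
Level 19 falls in the 19 band.
Grid: Level 19 × Category II = 54-67 months.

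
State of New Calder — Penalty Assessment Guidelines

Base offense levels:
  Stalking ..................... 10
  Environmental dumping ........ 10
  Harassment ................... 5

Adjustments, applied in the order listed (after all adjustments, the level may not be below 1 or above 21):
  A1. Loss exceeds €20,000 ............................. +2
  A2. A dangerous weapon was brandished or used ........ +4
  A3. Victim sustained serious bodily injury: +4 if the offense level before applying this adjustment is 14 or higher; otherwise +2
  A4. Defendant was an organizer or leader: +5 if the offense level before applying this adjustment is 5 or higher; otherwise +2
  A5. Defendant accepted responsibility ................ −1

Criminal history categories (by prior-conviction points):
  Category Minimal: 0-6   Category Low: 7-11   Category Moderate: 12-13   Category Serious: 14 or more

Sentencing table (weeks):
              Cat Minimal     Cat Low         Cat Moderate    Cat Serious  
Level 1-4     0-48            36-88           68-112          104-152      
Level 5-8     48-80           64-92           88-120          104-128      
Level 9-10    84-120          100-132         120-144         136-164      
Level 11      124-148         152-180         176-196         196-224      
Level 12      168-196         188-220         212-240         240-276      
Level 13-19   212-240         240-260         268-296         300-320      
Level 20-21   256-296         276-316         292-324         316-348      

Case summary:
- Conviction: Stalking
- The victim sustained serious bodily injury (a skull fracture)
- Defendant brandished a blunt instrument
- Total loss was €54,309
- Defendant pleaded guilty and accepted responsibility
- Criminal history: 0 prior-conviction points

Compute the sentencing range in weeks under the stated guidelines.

Base offense level for stalking: 10.
A1 applies: 10 + 2 = 12.
A2 applies: 12 + 4 = 16.
A3 applies (level before this adjustment is 16 ≥ 14, so +4): 16 + 4 = 20.
A4 does not apply.
A5 applies: 20 − 1 = 19.
Final offense level: 19.
Criminal history: 0 prior points → Category Minimal (0-6).
Level 19 falls in the 13-19 band.
Grid: Level 13-19 × Category Minimal = 212-240 weeks.

212-240 weeks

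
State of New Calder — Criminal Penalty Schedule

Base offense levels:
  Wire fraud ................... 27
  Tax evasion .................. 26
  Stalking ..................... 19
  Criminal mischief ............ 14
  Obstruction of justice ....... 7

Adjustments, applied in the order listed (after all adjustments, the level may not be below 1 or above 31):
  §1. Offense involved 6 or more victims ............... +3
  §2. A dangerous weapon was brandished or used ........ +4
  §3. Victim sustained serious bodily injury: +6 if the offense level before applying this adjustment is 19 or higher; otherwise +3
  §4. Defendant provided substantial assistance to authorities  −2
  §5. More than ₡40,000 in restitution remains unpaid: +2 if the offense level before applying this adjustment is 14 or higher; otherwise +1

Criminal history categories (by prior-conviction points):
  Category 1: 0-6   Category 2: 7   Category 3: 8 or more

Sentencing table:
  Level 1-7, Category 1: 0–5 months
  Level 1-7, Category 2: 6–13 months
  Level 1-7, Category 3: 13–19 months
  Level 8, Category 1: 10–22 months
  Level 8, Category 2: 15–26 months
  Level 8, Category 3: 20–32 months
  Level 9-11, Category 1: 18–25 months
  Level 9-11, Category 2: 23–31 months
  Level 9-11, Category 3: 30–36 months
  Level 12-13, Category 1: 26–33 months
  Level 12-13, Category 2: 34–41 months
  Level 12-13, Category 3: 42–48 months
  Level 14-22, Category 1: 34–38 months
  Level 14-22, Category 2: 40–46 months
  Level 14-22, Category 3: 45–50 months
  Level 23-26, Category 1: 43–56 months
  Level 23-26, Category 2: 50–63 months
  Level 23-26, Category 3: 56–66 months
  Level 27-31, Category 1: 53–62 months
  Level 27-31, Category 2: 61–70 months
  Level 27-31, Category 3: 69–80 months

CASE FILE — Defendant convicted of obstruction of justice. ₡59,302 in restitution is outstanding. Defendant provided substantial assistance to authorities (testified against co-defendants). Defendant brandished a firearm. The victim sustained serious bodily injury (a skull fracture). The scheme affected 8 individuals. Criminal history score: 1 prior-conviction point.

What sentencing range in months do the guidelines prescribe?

34-38 months

Base offense level for obstruction of justice: 7.
§1 applies: 7 + 3 = 10.
§2 applies: 10 + 4 = 14.
§3 applies (level before this adjustment is 14 < 19, so +3): 14 + 3 = 17.
§4 applies: 17 − 2 = 15.
§5 applies (level before this adjustment is 15 ≥ 14, so +2): 15 + 2 = 17.
Final offense level: 17.
Criminal history: 1 prior point → Category 1 (0-6).
Level 17 falls in the 14-22 band.
Grid: Level 14-22 × Category 1 = 34-38 months.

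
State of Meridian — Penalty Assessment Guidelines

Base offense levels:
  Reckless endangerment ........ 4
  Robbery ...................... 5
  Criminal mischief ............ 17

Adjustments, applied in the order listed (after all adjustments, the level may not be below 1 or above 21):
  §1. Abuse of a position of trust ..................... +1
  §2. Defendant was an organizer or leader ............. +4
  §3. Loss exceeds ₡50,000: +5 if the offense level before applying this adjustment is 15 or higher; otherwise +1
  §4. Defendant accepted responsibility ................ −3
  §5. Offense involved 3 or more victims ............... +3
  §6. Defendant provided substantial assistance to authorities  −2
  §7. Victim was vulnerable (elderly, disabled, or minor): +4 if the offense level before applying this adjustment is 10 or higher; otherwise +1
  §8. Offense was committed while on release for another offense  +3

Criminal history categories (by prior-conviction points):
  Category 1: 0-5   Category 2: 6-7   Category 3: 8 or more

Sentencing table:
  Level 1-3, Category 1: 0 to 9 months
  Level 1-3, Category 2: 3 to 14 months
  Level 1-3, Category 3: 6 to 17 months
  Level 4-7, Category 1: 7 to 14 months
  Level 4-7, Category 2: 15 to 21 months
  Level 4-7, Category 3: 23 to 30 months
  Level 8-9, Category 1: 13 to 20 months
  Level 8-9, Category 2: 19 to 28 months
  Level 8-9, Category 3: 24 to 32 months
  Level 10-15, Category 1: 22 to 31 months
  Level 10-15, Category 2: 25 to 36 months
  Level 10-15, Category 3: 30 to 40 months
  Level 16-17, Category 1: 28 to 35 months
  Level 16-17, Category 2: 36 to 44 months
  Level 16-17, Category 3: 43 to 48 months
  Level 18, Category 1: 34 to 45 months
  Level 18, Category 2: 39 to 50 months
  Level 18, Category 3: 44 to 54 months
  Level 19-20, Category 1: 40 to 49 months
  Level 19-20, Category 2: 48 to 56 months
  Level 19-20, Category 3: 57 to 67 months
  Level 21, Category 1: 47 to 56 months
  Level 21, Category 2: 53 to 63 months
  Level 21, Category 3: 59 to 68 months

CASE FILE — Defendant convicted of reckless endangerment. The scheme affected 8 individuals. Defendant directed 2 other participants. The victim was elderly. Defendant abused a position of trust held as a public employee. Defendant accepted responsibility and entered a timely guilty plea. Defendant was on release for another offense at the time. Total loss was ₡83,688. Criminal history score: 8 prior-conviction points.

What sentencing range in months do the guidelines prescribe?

43-48 months

Base offense level for reckless endangerment: 4.
§1 applies: 4 + 1 = 5.
§2 applies: 5 + 4 = 9.
§3 applies (level before this adjustment is 9 < 15, so +1): 9 + 1 = 10.
§4 applies: 10 − 3 = 7.
§5 applies: 7 + 3 = 10.
§6 does not apply.
§7 applies (level before this adjustment is 10 ≥ 10, so +4): 10 + 4 = 14.
§8 applies: 14 + 3 = 17.
Final offense level: 17.
Criminal history: 8 prior points → Category 3 (8+).
Level 17 falls in the 16-17 band.
Grid: Level 16-17 × Category 3 = 43-48 months.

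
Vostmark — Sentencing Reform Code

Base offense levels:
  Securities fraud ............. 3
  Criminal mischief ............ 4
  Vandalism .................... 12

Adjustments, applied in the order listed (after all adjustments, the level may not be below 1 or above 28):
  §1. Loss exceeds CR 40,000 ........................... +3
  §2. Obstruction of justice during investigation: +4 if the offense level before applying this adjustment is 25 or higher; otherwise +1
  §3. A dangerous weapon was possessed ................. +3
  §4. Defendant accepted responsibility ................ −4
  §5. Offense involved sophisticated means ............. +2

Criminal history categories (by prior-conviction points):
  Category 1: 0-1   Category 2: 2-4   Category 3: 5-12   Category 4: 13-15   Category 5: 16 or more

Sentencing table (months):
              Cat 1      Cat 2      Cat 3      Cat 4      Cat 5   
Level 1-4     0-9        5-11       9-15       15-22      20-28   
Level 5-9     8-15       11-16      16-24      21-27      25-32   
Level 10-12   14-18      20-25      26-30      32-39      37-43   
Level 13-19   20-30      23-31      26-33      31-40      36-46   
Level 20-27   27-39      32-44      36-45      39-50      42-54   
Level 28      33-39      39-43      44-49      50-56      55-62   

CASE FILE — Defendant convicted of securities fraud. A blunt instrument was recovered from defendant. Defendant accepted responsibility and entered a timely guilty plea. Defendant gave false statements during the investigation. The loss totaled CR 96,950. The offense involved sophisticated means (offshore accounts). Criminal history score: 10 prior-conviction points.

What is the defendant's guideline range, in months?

Base offense level for securities fraud: 3.
§1 applies: 3 + 3 = 6.
§2 applies (level before this adjustment is 6 < 25, so +1): 6 + 1 = 7.
§3 applies: 7 + 3 = 10.
§4 applies: 10 − 4 = 6.
§5 applies: 6 + 2 = 8.
Final offense level: 8.
Criminal history: 10 prior points → Category 3 (5-12).
Level 8 falls in the 5-9 band.
Grid: Level 5-9 × Category 3 = 16-24 months.

16-24 months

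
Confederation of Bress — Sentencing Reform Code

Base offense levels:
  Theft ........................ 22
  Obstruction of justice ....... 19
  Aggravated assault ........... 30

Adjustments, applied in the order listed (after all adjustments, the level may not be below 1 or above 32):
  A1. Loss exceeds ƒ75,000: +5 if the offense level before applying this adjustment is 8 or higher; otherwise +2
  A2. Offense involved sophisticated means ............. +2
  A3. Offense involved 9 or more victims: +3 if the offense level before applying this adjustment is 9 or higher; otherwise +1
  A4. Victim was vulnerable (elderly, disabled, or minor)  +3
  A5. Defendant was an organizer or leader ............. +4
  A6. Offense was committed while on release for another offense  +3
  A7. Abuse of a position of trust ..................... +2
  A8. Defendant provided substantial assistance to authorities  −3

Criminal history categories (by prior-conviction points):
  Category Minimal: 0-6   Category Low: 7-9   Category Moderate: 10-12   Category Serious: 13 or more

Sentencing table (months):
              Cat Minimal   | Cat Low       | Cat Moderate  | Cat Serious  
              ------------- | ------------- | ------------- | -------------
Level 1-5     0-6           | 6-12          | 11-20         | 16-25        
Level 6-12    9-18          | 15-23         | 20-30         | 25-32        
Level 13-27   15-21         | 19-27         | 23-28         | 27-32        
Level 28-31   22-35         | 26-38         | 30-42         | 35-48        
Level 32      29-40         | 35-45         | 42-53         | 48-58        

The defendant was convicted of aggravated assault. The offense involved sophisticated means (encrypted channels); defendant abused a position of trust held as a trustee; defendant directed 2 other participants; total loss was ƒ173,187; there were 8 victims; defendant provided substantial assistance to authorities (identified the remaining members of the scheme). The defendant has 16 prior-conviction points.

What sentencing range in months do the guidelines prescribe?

Base offense level for aggravated assault: 30.
A1 applies (level before this adjustment is 30 ≥ 8, so +5): 30 + 5 = 35.
A2 applies: 35 + 2 = 37.
A4 does not apply.
A5 applies: 37 + 4 = 41.
A6 does not apply.
A7 applies: 41 + 2 = 43.
A8 applies: 43 − 3 = 40.
Level 40 exceeds the maximum of 32; capped at 32.
Final offense level: 32.
Criminal history: 16 prior points → Category Serious (13+).
Level 32 falls in the 32 band.
Grid: Level 32 × Category Serious = 48-58 months.

48-58 months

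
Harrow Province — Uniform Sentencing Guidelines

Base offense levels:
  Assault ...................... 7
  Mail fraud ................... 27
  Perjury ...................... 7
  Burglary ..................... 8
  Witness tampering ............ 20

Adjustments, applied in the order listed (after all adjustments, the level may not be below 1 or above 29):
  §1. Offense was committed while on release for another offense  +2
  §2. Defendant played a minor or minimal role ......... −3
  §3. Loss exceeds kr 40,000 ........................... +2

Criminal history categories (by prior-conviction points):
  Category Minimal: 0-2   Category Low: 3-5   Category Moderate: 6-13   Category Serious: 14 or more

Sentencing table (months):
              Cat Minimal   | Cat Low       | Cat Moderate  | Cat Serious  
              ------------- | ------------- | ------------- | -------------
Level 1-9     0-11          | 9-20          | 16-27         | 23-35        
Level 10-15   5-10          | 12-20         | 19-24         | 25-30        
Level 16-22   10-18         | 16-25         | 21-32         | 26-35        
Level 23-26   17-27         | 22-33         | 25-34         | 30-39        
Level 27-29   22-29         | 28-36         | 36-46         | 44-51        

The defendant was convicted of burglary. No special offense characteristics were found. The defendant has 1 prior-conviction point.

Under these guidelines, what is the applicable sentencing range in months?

0-11 months

Base offense level for burglary: 8.
Final offense level: 8.
Criminal history: 1 prior point → Category Minimal (0-2).
Level 8 falls in the 1-9 band.
Grid: Level 1-9 × Category Minimal = 0-11 months.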